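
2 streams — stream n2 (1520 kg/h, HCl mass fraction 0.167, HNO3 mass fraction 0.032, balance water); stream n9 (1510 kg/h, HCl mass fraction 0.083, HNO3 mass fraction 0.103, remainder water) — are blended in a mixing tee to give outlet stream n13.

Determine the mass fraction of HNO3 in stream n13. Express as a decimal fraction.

0.067

Total flow out = 1520 + 1510 = 3030 kg/h.
HNO3 in = 1520×0.032 + 1510×0.103 = 204.17 kg/h.
HNO3 mass fraction in n13 = 204.17/3030 = 0.067.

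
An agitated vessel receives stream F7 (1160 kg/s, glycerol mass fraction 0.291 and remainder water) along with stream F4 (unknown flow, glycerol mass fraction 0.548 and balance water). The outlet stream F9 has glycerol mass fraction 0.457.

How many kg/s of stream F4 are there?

2116 kg/s

Let F4 be the unknown flow. Total out = 1160 + F4.
glycerol balance: 337.56 + 0.548·F4 = 0.457·(1160 + F4)
(0.548 − 0.457)·F4 = 0.457×1160 − 337.56 = 192.56
F4 = 192.56 / 0.091 = 2116 kg/s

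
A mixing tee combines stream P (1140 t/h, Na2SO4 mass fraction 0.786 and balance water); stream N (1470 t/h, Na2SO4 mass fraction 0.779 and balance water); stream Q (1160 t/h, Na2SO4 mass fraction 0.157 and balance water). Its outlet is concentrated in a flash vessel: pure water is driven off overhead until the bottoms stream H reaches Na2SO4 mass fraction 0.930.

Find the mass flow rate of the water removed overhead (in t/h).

1379 t/h

Na2SO4 entering = 1140×0.786 + 1470×0.779 + 1160×0.157 = 2223.3 t/h.
All Na2SO4 reports to H, so H = 2223.3/0.930 = 2390.6 t/h.
Total feed = 3770 t/h; overhead = 3770 − 2390.6 = 1379.4 t/h.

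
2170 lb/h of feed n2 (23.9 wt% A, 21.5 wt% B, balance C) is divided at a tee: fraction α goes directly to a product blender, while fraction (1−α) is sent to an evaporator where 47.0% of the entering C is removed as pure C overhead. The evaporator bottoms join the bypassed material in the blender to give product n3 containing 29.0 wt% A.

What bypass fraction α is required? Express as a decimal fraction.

All 2170×0.239 = 518.63 lb/h of A reaches n3, so n3 = 518.63/0.290 = 1788.4 lb/h and vapour = 381.62 lb/h.
The evaporator receives (1−α)·2170 of feed at 0.546 C and removes 0.470 of that C:
0.470×0.546×(1−α)×2170 = 381.62
(1−α) = 381.62/556.87 = 0.6853;  α = 0.3147.

0.315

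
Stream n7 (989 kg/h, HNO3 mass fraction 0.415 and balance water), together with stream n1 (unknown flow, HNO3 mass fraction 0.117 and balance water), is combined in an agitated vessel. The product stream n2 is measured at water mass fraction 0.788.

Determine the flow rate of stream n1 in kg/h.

2113 kg/h

Let n1 be the unknown flow. Total out = 989 + n1.
water balance: 578.56 + 0.883·n1 = 0.788·(989 + n1)
(0.883 − 0.788)·n1 = 0.788×989 − 578.56 = 200.77
n1 = 200.77 / 0.095 = 2113.3 kg/h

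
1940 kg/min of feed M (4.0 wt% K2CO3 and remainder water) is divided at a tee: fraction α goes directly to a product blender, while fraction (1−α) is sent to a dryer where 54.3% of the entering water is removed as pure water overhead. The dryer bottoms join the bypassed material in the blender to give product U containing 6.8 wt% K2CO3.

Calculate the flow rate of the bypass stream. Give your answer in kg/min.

All 1940×0.040 = 77.6 kg/min of K2CO3 reaches U, so U = 77.6/0.068 = 1141.2 kg/min and vapour = 798.82 kg/min.
The evaporator receives (1−α)·1940 of feed at 0.960 water and removes 0.543 of that water:
0.543×0.960×(1−α)×1940 = 798.82
(1−α) = 798.82/1011.3 = 0.7899;  α = 0.2101.
Bypass flow = 0.2101×1940 = 407.57 kg/min.

407.6 kg/min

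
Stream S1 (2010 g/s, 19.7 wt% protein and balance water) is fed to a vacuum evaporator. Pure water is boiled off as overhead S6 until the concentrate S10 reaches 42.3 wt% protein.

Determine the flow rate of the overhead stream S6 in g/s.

protein is conserved: 2010×0.197 = 395.97 g/s all reports to the concentrate.
Concentrate = 395.97/(target fraction) = 936.1 g/s.
Overhead = 2010 − 936.1 = 1073.9 g/s.

1074 g/s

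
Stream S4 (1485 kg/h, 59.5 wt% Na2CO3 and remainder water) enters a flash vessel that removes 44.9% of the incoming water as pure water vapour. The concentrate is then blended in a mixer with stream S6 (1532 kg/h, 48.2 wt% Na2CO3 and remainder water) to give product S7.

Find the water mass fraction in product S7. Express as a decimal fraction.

0.410

Vapour removed = 0.449×0.405×1485 = 270.04 kg/h; concentrate = 1215 kg/h.
water reaching the mixer = 331.39 (from concentrate) + 1532×0.518 = 1125 kg/h.
Product flow = 1215 + 1532 = 2747 kg/h; water fraction = 0.410.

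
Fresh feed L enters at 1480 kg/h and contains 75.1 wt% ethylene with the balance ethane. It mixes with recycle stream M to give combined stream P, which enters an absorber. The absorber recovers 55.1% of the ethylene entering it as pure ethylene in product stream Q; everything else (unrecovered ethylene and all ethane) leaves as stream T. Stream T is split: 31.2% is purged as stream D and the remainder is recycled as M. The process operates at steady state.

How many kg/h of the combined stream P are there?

ethane enters only via L and leaves only via the purge: 1480×0.249 = 0.312×(ethane in T), and the absorber passes all ethane, so ethane in P = ethane in T = 1181.2 kg/h.
ethylene in P: m_A = 1480×0.751 + (1−0.312)·(1−0.551)·m_A, so m_A = 1111.5/0.6911 = 1608.3 kg/h.
P = 1608.3 + 1181.2 = 2789.5 kg/h.

2789 kg/h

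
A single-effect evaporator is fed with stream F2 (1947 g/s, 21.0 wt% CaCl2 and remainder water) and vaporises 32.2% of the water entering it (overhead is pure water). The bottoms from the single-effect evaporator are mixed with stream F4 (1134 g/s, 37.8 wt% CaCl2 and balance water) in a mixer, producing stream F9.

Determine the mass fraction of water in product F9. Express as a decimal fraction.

0.676

Vapour removed = 0.322×0.790×1947 = 495.28 g/s; concentrate = 1451.7 g/s.
water reaching the mixer = 1042.9 (from concentrate) + 1134×0.622 = 1748.2 g/s.
Product flow = 1451.7 + 1134 = 2585.7 g/s; water fraction = 0.676.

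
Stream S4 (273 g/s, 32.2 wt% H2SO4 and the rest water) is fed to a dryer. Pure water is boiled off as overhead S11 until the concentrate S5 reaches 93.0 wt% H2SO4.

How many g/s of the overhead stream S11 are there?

H2SO4 is conserved: 273×0.322 = 87.906 g/s all reports to the concentrate.
Concentrate = 87.906/(target fraction) = 94.523 g/s.
Overhead = 273 − 94.523 = 178.48 g/s.

178.5 g/s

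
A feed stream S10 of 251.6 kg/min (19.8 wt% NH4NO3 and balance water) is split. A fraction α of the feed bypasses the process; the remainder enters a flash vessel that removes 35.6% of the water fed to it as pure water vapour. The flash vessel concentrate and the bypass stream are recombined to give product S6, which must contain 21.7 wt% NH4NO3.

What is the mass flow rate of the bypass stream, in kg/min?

All 251.6×0.198 = 49.817 kg/min of NH4NO3 reaches S6, so S6 = 49.817/0.217 = 229.57 kg/min and vapour = 22.029 kg/min.
The evaporator receives (1−α)·251.6 of feed at 0.802 water and removes 0.356 of that water:
0.356×0.802×(1−α)×251.6 = 22.029
(1−α) = 22.029/71.835 = 0.3067;  α = 0.6933.
Bypass flow = 0.6933×251.6 = 174.44 kg/min.

174.4 kg/min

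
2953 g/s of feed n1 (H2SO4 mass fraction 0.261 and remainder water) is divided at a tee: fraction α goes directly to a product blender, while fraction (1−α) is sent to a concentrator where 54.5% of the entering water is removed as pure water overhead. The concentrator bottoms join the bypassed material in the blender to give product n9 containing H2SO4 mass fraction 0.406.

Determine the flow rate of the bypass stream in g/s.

All 2953×0.261 = 770.73 g/s of H2SO4 reaches n9, so n9 = 770.73/0.406 = 1898.4 g/s and vapour = 1054.6 g/s.
The evaporator receives (1−α)·2953 of feed at 0.739 water and removes 0.545 of that water:
0.545×0.739×(1−α)×2953 = 1054.6
(1−α) = 1054.6/1189.3 = 0.8867;  α = 0.1133.
Bypass flow = 0.1133×2953 = 334.43 g/s.

334.4 g/s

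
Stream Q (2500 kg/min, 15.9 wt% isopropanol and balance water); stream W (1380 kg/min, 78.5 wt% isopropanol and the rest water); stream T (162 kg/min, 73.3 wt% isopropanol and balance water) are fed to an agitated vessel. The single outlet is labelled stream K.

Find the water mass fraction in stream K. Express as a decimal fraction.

0.604

Total flow out = 2500 + 1380 + 162 = 4042 kg/min.
water in = 2500×0.841 + 1380×0.215 + 162×0.267 = 2442.5 kg/min.
water mass fraction in K = 2442.5/4042 = 0.604.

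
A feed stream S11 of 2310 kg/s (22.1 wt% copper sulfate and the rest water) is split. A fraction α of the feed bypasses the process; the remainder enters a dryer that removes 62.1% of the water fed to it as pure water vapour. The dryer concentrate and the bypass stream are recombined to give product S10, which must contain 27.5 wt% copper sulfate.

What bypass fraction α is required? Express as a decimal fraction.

0.594

All 2310×0.221 = 510.51 kg/s of copper sulfate reaches S10, so S10 = 510.51/0.275 = 1856.4 kg/s and vapour = 453.6 kg/s.
The evaporator receives (1−α)·2310 of feed at 0.779 water and removes 0.621 of that water:
0.621×0.779×(1−α)×2310 = 453.6
(1−α) = 453.6/1117.5 = 0.4059;  α = 0.5941.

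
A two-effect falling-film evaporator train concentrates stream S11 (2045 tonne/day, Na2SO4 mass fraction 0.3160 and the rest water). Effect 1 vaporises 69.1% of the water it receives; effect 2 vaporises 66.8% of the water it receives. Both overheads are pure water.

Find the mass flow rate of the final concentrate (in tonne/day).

water in feed = 2045×0.684 = 1398.8 tonne/day.
After stage 1: water left = (1−0.691)×1398.8 = 432.22; stream total = 1078.4 tonne/day.
After stage 2: water left = (1−0.668)×432.22 = 143.5; final concentrate = 789.72 tonne/day.

789.7 tonne/day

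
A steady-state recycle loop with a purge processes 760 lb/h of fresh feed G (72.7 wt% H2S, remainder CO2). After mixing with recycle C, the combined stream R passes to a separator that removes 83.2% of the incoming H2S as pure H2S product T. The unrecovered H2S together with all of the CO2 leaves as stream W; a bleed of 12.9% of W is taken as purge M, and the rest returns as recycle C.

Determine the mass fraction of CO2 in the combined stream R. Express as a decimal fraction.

0.7131

CO2 enters only via G and leaves only via the purge: 760×0.273 = 0.129×(CO2 in W), and the separator passes all CO2, so CO2 in R = CO2 in W = 1608.4 lb/h.
H2S in R: m_A = 760×0.727 + (1−0.129)·(1−0.832)·m_A, so m_A = 552.52/0.8537 = 647.23 lb/h.
R = 647.23 + 1608.4 = 2255.6 lb/h.
CO2 fraction in R = 1608.4/2255.6 = 0.7131.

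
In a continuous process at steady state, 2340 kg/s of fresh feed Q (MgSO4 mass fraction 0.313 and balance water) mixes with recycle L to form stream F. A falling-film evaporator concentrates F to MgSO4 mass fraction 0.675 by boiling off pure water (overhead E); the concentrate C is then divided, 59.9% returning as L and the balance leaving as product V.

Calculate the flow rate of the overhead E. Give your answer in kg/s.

Overall MgSO4 balance (none leaves overhead): MgSO4 in fresh feed = MgSO4 in product, i.e. 2340×0.313 = (1−0.599)·C·0.675.
C = 732.42/(0.675×0.401) = 2705.9 kg/s.
Recycle L = 0.599×2705.9 = 1620.8 kg/s.
Combined feed F = 2340 + 1620.8 = 3960.8 kg/s.
Overhead E = F − C = 3960.8 − 2705.9 = 1254.9 kg/s.

1255 kg/s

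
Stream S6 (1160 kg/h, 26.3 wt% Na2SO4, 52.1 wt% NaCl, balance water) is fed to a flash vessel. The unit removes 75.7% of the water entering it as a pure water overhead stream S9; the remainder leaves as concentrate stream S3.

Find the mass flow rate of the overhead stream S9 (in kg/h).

water entering = 1160×0.216 = 250.56 kg/h; overhead removed = 0.757×250.56 = 189.67 kg/h.

189.7 kg/h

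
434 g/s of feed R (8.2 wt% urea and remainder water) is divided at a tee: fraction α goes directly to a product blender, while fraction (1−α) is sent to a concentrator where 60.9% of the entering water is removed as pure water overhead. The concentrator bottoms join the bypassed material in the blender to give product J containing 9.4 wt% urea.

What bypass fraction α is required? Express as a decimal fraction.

0.772

All 434×0.082 = 35.588 g/s of urea reaches J, so J = 35.588/0.094 = 378.6 g/s and vapour = 55.404 g/s.
The evaporator receives (1−α)·434 of feed at 0.918 water and removes 0.609 of that water:
0.609×0.918×(1−α)×434 = 55.404
(1−α) = 55.404/242.63 = 0.2283;  α = 0.7717.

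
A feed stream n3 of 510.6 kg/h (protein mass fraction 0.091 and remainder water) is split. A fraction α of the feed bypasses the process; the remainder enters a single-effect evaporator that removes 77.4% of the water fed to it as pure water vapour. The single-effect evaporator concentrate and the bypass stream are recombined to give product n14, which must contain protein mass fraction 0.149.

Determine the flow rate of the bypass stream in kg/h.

All 510.6×0.091 = 46.465 kg/h of protein reaches n14, so n14 = 46.465/0.149 = 311.84 kg/h and vapour = 198.76 kg/h.
The evaporator receives (1−α)·510.6 of feed at 0.909 water and removes 0.774 of that water:
0.774×0.909×(1−α)×510.6 = 198.76
(1−α) = 198.76/359.24 = 0.5533;  α = 0.4467.
Bypass flow = 0.4467×510.6 = 228.1 kg/h.

228.1 kg/h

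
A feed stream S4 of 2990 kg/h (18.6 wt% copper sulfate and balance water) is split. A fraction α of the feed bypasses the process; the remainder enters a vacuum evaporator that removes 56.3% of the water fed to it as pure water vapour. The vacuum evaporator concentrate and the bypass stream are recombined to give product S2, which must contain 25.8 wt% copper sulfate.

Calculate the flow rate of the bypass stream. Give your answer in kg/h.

All 2990×0.186 = 556.14 kg/h of copper sulfate reaches S2, so S2 = 556.14/0.258 = 2155.6 kg/h and vapour = 834.42 kg/h.
The evaporator receives (1−α)·2990 of feed at 0.814 water and removes 0.563 of that water:
0.563×0.814×(1−α)×2990 = 834.42
(1−α) = 834.42/1370.3 = 0.6089;  α = 0.3911.
Bypass flow = 0.3911×2990 = 1169.2 kg/h.

1169 kg/h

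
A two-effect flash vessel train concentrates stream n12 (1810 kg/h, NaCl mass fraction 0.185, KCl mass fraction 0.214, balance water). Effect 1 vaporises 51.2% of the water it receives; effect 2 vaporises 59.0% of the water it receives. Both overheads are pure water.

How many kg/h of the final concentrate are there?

water in feed = 1810×0.601 = 1087.8 kg/h.
After stage 1: water left = (1−0.512)×1087.8 = 530.85; stream total = 1253 kg/h.
After stage 2: water left = (1−0.590)×530.85 = 217.65; final concentrate = 939.84 kg/h.

939.8 kg/h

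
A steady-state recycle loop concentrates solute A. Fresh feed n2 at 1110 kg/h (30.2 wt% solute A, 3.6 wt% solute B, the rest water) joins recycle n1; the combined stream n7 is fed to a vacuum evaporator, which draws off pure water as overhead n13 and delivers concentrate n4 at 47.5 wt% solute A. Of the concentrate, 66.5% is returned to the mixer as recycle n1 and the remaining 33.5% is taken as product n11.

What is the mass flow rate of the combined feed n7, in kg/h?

2511 kg/h

Overall solute A balance (none leaves overhead): solute A in fresh feed = solute A in product, i.e. 1110×0.302 = (1−0.665)·n4·0.475.
n4 = 335.22/(0.475×0.335) = 2106.6 kg/h.
Recycle n1 = 0.665×2106.6 = 1400.9 kg/h.
Combined feed n7 = 1110 + 1400.9 = 2510.9 kg/h.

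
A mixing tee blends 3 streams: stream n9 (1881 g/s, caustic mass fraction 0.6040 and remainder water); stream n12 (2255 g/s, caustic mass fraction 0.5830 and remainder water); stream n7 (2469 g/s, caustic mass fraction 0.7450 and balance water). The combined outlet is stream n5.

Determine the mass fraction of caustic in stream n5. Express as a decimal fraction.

Total flow out = 1881 + 2255 + 2469 = 6605 g/s.
caustic in = 1881×0.604 + 2255×0.583 + 2469×0.745 = 4290.2 g/s.
caustic mass fraction in n5 = 4290.2/6605 = 0.6495.

0.6495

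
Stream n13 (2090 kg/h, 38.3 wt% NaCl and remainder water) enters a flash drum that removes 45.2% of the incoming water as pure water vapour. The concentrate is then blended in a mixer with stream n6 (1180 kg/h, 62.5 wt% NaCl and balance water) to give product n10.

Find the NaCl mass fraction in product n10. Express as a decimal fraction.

Vapour removed = 0.452×0.617×2090 = 582.87 kg/h; concentrate = 1507.1 kg/h.
NaCl reaching the mixer = 800.47 (from concentrate) + 1180×0.625 = 1538 kg/h.
Product flow = 1507.1 + 1180 = 2687.1 kg/h; NaCl fraction = 0.5723.

0.5723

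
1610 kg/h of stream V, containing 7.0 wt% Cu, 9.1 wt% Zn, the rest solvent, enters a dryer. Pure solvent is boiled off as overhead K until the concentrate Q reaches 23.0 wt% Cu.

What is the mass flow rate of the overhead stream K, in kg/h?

Cu is conserved: 1610×0.070 = 112.7 kg/h all reports to the concentrate.
Concentrate = 112.7/(target fraction) = 490 kg/h.
Overhead = 1610 − 490 = 1120 kg/h.

1120 kg/h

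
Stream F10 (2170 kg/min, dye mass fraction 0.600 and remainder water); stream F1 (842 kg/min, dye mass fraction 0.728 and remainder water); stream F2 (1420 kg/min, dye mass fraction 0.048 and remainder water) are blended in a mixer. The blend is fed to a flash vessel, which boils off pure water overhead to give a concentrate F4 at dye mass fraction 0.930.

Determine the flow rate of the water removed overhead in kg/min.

dye entering = 2170×0.600 + 842×0.728 + 1420×0.048 = 1983.1 kg/min.
All dye reports to F4, so F4 = 1983.1/0.930 = 2132.4 kg/min.
Total feed = 4432 kg/min; overhead = 4432 − 2132.4 = 2299.6 kg/min.

2300 kg/min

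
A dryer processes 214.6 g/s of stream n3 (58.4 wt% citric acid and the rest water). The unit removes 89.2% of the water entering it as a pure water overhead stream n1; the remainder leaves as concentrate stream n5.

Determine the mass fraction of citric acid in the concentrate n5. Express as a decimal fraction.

citric acid is not removed: 214.6×0.584 = 125.33 g/s of citric acid enters n5.
water entering = 214.6×0.416 = 89.274 g/s; overhead removed = 0.892×89.274 = 79.632 g/s.
Concentrate = 214.6 − 79.632 = 134.97 g/s.
Mass fraction = 125.33/134.97 = 0.9286.

0.9286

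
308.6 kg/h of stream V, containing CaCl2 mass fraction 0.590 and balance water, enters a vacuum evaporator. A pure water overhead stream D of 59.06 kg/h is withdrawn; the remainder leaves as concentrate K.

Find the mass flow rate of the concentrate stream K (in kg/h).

249.5 kg/h

Concentrate = 308.6 − 59.06 = 249.54 kg/h.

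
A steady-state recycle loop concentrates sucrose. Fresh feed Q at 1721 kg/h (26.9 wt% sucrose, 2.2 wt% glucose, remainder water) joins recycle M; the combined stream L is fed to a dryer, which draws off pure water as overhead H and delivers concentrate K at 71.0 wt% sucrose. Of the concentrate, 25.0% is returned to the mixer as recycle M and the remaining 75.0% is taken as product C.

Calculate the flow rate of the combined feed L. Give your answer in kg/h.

1938 kg/h

Overall sucrose balance (none leaves overhead): sucrose in fresh feed = sucrose in product, i.e. 1721×0.269 = (1−0.250)·K·0.710.
K = 462.95/(0.710×0.750) = 869.39 kg/h.
Recycle M = 0.250×869.39 = 217.35 kg/h.
Combined feed L = 1721 + 217.35 = 1938.3 kg/h.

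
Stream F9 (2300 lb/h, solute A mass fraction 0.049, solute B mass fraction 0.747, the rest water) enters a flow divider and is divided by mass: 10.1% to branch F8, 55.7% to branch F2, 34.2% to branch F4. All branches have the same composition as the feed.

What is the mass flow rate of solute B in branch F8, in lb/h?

Branch F8 total = 0.101×2300 = 232.3 lb/h.
solute B in F8 = 0.747×232.3 = 173.53 lb/h.

173.5 lb/h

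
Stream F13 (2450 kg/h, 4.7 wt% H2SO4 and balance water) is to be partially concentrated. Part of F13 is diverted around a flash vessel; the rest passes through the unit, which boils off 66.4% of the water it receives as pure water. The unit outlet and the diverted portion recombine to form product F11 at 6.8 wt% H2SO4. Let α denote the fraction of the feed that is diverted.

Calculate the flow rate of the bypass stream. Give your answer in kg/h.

1254 kg/h

All 2450×0.047 = 115.15 kg/h of H2SO4 reaches F11, so F11 = 115.15/0.068 = 1693.4 kg/h and vapour = 756.62 kg/h.
The evaporator receives (1−α)·2450 of feed at 0.953 water and removes 0.664 of that water:
0.664×0.953×(1−α)×2450 = 756.62
(1−α) = 756.62/1550.3 = 0.4880;  α = 0.5120.
Bypass flow = 0.5120×2450 = 1254.3 kg/h.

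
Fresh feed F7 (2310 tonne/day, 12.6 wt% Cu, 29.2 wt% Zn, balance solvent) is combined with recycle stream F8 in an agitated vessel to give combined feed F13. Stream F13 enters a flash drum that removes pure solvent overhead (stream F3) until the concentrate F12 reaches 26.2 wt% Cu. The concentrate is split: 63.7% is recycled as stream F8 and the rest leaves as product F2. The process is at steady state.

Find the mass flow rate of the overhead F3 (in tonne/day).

Overall Cu balance (none leaves overhead): Cu in fresh feed = Cu in product, i.e. 2310×0.126 = (1−0.637)·F12·0.262.
F12 = 291.06/(0.262×0.363) = 3060.4 tonne/day.
Recycle F8 = 0.637×3060.4 = 1949.5 tonne/day.
Combined feed F13 = 2310 + 1949.5 = 4259.5 tonne/day.
Overhead F3 = F13 − F12 = 4259.5 − 3060.4 = 1199.1 tonne/day.

1199 tonne/day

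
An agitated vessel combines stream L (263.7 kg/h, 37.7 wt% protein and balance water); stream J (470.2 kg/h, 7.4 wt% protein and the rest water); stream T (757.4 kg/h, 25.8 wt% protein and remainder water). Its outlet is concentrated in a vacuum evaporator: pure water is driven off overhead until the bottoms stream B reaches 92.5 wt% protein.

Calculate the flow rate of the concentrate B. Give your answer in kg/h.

protein entering = 263.7×0.377 + 470.2×0.074 + 757.4×0.258 = 329.62 kg/h.
All protein reports to B, so B = 329.62/0.925 = 356.34 kg/h.

356.3 kg/h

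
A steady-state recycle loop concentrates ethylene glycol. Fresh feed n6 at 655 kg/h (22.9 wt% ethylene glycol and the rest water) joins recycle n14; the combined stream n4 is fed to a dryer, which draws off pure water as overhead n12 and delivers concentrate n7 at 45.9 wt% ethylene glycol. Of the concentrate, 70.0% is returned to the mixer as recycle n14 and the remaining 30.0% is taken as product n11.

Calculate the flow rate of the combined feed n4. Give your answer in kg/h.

1418 kg/h

Overall ethylene glycol balance (none leaves overhead): ethylene glycol in fresh feed = ethylene glycol in product, i.e. 655×0.229 = (1−0.700)·n7·0.459.
n7 = 150/(0.459×0.300) = 1089.3 kg/h.
Recycle n14 = 0.700×1089.3 = 762.5 kg/h.
Combined feed n4 = 655 + 762.5 = 1417.5 kg/h.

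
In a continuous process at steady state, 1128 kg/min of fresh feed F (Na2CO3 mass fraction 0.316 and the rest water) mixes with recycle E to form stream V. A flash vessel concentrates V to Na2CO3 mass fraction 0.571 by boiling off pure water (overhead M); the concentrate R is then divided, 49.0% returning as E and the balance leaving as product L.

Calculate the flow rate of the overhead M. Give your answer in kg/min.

Overall Na2CO3 balance (none leaves overhead): Na2CO3 in fresh feed = Na2CO3 in product, i.e. 1128×0.316 = (1−0.490)·R·0.571.
R = 356.45/(0.571×0.510) = 1224 kg/min.
Recycle E = 0.490×1224 = 599.77 kg/min.
Combined feed V = 1128 + 599.77 = 1727.8 kg/min.
Overhead M = V − R = 1727.8 − 1224 = 503.75 kg/min.

503.7 kg/min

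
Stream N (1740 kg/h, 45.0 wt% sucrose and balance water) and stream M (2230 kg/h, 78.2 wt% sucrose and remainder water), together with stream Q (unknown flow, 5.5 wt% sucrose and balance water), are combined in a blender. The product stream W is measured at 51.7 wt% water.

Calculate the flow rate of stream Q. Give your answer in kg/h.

Let Q be the unknown flow. Total out = 3970 + Q.
water balance: 1443.1 + 0.945·Q = 0.517·(3970 + Q)
(0.945 − 0.517)·Q = 0.517×3970 − 1443.1 = 609.35
Q = 609.35 / 0.428 = 1423.7 kg/h

1424 kg/h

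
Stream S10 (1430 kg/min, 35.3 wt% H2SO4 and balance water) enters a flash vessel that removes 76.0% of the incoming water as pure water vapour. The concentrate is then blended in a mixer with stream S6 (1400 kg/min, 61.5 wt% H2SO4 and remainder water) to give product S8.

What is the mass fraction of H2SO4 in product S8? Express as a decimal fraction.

0.642

Vapour removed = 0.760×0.647×1430 = 703.16 kg/min; concentrate = 726.84 kg/min.
H2SO4 reaching the mixer = 504.79 (from concentrate) + 1400×0.615 = 1365.8 kg/min.
Product flow = 726.84 + 1400 = 2126.8 kg/min; H2SO4 fraction = 0.642.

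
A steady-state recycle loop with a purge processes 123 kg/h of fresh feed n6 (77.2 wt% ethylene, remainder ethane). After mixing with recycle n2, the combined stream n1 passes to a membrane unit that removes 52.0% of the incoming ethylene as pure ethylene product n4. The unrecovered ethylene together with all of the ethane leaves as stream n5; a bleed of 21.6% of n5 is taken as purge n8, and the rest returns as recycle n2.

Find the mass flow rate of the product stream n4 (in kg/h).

ethylene in n1: m_A = 123×0.772 + (1−0.216)·(1−0.520)·m_A, so m_A = 94.956/0.6237 = 152.25 kg/h.
Product n4 = 0.520×152.25 = 79.171 kg/h.

79.17 kg/h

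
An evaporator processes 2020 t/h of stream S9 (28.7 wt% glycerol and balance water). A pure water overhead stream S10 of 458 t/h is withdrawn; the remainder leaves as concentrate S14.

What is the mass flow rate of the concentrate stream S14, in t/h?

Concentrate = 2020 − 458 = 1562 t/h.

1562 t/h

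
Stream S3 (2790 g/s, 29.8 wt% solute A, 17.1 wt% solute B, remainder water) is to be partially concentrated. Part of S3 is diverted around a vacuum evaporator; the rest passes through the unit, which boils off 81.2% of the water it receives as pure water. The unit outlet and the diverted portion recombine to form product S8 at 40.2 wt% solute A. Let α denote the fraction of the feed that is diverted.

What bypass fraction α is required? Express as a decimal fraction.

0.400

All 2790×0.298 = 831.42 g/s of solute A reaches S8, so S8 = 831.42/0.402 = 2068.2 g/s and vapour = 721.79 g/s.
The evaporator receives (1−α)·2790 of feed at 0.531 water and removes 0.812 of that water:
0.812×0.531×(1−α)×2790 = 721.79
(1−α) = 721.79/1203 = 0.6000;  α = 0.4000.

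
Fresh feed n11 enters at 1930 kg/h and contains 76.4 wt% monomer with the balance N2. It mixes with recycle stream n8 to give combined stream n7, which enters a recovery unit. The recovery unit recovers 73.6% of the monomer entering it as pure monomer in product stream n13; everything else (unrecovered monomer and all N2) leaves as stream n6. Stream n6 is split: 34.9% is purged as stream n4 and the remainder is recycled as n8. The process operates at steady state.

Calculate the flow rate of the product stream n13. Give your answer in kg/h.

1310 kg/h

monomer in n7: m_A = 1930×0.764 + (1−0.349)·(1−0.736)·m_A, so m_A = 1474.5/0.8281 = 1780.5 kg/h.
Product n13 = 0.736×1780.5 = 1310.5 kg/h.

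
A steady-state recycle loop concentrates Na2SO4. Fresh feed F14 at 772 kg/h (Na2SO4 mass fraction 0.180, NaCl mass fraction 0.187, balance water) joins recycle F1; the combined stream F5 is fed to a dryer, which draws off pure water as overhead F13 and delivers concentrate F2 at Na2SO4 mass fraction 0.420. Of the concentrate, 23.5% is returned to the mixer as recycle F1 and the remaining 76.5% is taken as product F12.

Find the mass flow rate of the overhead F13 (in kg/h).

441.1 kg/h

Overall Na2SO4 balance (none leaves overhead): Na2SO4 in fresh feed = Na2SO4 in product, i.e. 772×0.180 = (1−0.235)·F2·0.420.
F2 = 138.96/(0.420×0.765) = 432.49 kg/h.
Recycle F1 = 0.235×432.49 = 101.64 kg/h.
Combined feed F5 = 772 + 101.64 = 873.64 kg/h.
Overhead F13 = F5 − F2 = 873.64 − 432.49 = 441.14 kg/h.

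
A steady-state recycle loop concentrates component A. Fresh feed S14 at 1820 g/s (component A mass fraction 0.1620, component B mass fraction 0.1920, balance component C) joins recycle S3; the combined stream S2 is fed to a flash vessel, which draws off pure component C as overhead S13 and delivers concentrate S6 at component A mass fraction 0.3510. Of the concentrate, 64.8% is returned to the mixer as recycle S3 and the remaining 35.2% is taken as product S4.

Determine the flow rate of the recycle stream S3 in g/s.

Overall component A balance (none leaves overhead): component A in fresh feed = component A in product, i.e. 1820×0.162 = (1−0.648)·S6·0.351.
S6 = 294.84/(0.351×0.352) = 2386.4 g/s.
Recycle S3 = 0.648×2386.4 = 1546.4 g/s.

1546 g/s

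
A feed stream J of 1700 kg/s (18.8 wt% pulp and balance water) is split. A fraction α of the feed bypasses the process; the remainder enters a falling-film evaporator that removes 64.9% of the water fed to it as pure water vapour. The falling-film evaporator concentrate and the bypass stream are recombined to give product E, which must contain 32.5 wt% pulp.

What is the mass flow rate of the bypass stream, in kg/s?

340.2 kg/s

All 1700×0.188 = 319.6 kg/s of pulp reaches E, so E = 319.6/0.325 = 983.38 kg/s and vapour = 716.62 kg/s.
The evaporator receives (1−α)·1700 of feed at 0.812 water and removes 0.649 of that water:
0.649×0.812×(1−α)×1700 = 716.62
(1−α) = 716.62/895.88 = 0.7999;  α = 0.2001.
Bypass flow = 0.2001×1700 = 340.17 kg/s.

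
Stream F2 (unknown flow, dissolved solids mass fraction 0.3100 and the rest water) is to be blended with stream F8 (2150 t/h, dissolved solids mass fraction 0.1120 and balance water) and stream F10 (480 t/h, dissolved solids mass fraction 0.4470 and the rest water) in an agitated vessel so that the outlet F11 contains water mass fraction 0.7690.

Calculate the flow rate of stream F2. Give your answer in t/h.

1926 t/h

Let F2 be the unknown flow. Total out = 2630 + F2.
water balance: 2174.6 + 0.690·F2 = 0.769·(2630 + F2)
(0.690 − 0.769)·F2 = 0.769×2630 − 2174.6 = -152.17
F2 = -152.17 / -0.079 = 1926.2 t/h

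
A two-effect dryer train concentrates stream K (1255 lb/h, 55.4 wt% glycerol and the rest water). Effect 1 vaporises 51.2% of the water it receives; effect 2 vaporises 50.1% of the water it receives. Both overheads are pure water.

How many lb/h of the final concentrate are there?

water in feed = 1255×0.446 = 559.73 lb/h.
After stage 1: water left = (1−0.512)×559.73 = 273.15; stream total = 968.42 lb/h.
After stage 2: water left = (1−0.501)×273.15 = 136.3; final concentrate = 831.57 lb/h.

831.6 lb/h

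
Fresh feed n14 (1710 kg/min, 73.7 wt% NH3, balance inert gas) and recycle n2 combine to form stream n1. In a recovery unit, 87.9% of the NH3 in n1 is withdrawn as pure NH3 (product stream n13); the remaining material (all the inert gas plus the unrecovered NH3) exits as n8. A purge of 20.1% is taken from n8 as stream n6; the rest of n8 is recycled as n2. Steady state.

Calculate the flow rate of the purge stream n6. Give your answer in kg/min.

483.7 kg/min

inert gas enters only via n14 and leaves only via the purge: 1710×0.263 = 0.201×(inert gas in n8), and the recovery unit passes all inert gas, so inert gas in n1 = inert gas in n8 = 2237.5 kg/min.
NH3 in n1: m_A = 1710×0.737 + (1−0.201)·(1−0.879)·m_A, so m_A = 1260.3/0.9033 = 1395.2 kg/min.
n8 = (1−0.879)×1395.2 + 2237.5 = 2406.3 kg/min.
Purge n6 = 0.201×2406.3 = 483.66 kg/min.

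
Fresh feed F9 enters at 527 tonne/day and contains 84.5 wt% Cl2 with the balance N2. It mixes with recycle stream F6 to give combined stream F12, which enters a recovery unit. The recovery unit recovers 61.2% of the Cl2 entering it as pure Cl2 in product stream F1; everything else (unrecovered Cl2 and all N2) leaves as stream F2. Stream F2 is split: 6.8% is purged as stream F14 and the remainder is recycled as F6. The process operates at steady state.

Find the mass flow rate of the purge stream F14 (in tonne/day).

N2 enters only via F9 and leaves only via the purge: 527×0.155 = 0.068×(N2 in F2), and the recovery unit passes all N2, so N2 in F12 = N2 in F2 = 1201.2 tonne/day.
Cl2 in F12: m_A = 527×0.845 + (1−0.068)·(1−0.612)·m_A, so m_A = 445.31/0.6384 = 697.57 tonne/day.
F2 = (1−0.612)×697.57 + 1201.2 = 1471.9 tonne/day.
Purge F14 = 0.068×1471.9 = 100.09 tonne/day.

100.1 tonne/day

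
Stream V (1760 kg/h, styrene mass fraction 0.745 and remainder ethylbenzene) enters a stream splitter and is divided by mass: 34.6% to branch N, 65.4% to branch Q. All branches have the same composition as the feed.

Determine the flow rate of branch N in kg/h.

Branch N flow = 0.346×1760 = 608.96 kg/h.

609 kg/h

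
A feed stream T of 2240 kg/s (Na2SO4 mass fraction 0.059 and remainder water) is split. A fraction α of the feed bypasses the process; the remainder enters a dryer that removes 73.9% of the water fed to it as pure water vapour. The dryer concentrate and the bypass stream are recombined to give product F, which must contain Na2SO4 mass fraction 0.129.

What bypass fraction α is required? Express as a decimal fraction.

0.220

All 2240×0.059 = 132.16 kg/s of Na2SO4 reaches F, so F = 132.16/0.129 = 1024.5 kg/s and vapour = 1215.5 kg/s.
The evaporator receives (1−α)·2240 of feed at 0.941 water and removes 0.739 of that water:
0.739×0.941×(1−α)×2240 = 1215.5
(1−α) = 1215.5/1557.7 = 0.7803;  α = 0.2197.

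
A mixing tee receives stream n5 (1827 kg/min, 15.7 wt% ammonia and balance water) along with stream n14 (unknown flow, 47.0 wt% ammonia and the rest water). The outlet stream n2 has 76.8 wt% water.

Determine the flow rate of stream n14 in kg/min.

575.7 kg/min

Let n14 be the unknown flow. Total out = 1827 + n14.
water balance: 1540.2 + 0.530·n14 = 0.768·(1827 + n14)
(0.530 − 0.768)·n14 = 0.768×1827 − 1540.2 = -137.03
n14 = -137.03 / -0.238 = 575.74 kg/min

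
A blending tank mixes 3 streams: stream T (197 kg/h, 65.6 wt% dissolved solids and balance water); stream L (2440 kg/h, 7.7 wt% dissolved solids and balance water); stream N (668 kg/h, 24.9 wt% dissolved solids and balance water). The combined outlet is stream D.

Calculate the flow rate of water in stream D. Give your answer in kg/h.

2822 kg/h

water out = water in = 197×0.344 + 2440×0.923 + 668×0.751 = 2821.6 kg/h.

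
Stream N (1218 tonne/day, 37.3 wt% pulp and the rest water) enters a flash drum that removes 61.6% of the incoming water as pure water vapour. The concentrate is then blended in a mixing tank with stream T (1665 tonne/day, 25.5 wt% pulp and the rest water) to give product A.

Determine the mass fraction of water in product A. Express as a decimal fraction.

Vapour removed = 0.616×0.627×1218 = 470.43 tonne/day; concentrate = 747.57 tonne/day.
water reaching the mixer = 293.26 (from concentrate) + 1665×0.745 = 1533.7 tonne/day.
Product flow = 747.57 + 1665 = 2412.6 tonne/day; water fraction = 0.636.

0.636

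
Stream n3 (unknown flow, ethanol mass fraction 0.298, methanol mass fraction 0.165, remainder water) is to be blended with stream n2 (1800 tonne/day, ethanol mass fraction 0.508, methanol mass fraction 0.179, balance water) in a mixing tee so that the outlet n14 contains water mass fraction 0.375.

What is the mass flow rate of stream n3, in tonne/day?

688.9 tonne/day

Let n3 be the unknown flow. Total out = 1800 + n3.
water balance: 563.4 + 0.537·n3 = 0.375·(1800 + n3)
(0.537 − 0.375)·n3 = 0.375×1800 − 563.4 = 111.6
n3 = 111.6 / 0.162 = 688.89 tonne/day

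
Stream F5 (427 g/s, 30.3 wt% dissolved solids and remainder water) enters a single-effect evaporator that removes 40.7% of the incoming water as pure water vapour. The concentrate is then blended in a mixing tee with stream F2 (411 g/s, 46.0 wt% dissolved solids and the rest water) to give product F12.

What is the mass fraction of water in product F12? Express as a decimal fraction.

0.5558

Vapour removed = 0.407×0.697×427 = 121.13 g/s; concentrate = 305.87 g/s.
water reaching the mixer = 176.49 (from concentrate) + 411×0.540 = 398.43 g/s.
Product flow = 305.87 + 411 = 716.87 g/s; water fraction = 0.5558.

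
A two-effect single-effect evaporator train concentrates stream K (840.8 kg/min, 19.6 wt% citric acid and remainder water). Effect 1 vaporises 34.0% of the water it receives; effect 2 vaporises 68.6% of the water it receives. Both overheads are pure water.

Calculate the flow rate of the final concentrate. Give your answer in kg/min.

water in feed = 840.8×0.804 = 676 kg/min.
After stage 1: water left = (1−0.340)×676 = 446.16; stream total = 610.96 kg/min.
After stage 2: water left = (1−0.686)×446.16 = 140.09; final concentrate = 304.89 kg/min.

304.9 kg/min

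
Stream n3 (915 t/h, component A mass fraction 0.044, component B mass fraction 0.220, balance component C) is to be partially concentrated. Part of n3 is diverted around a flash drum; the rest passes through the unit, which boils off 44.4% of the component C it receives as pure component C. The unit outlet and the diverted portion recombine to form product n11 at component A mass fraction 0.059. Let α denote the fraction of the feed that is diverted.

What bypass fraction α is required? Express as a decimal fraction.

0.222

All 915×0.044 = 40.26 t/h of component A reaches n11, so n11 = 40.26/0.059 = 682.37 t/h and vapour = 232.63 t/h.
The evaporator receives (1−α)·915 of feed at 0.736 component C and removes 0.444 of that component C:
0.444×0.736×(1−α)×915 = 232.63
(1−α) = 232.63/299.01 = 0.7780;  α = 0.2220.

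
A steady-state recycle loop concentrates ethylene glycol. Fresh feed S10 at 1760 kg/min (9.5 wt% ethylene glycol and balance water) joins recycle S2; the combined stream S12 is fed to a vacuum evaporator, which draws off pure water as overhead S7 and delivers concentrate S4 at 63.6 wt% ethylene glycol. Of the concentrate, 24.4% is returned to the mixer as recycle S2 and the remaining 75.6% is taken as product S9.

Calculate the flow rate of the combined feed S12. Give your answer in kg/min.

1845 kg/min

Overall ethylene glycol balance (none leaves overhead): ethylene glycol in fresh feed = ethylene glycol in product, i.e. 1760×0.095 = (1−0.244)·S4·0.636.
S4 = 167.2/(0.636×0.756) = 347.74 kg/min.
Recycle S2 = 0.244×347.74 = 84.849 kg/min.
Combined feed S12 = 1760 + 84.849 = 1844.8 kg/min.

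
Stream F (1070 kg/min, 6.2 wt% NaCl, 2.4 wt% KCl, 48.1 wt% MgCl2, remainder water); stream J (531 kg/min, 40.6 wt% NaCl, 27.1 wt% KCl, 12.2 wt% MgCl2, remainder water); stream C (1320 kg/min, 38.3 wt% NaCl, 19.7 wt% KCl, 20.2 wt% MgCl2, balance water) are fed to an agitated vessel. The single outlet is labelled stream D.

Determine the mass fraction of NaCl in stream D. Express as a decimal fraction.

Total flow out = 1070 + 531 + 1320 = 2921 kg/min.
NaCl in = 1070×0.062 + 531×0.406 + 1320×0.383 = 787.49 kg/min.
NaCl mass fraction in D = 787.49/2921 = 0.270.

0.270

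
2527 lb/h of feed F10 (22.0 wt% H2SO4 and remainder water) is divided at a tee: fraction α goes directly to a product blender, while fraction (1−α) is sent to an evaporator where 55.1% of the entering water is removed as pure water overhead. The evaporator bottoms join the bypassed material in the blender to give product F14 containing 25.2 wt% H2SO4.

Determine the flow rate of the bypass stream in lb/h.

1780 lb/h

All 2527×0.220 = 555.94 lb/h of H2SO4 reaches F14, so F14 = 555.94/0.252 = 2206.1 lb/h and vapour = 320.89 lb/h.
The evaporator receives (1−α)·2527 of feed at 0.780 water and removes 0.551 of that water:
0.551×0.780×(1−α)×2527 = 320.89
(1−α) = 320.89/1086.1 = 0.2955;  α = 0.7045.
Bypass flow = 0.7045×2527 = 1780.4 lb/h.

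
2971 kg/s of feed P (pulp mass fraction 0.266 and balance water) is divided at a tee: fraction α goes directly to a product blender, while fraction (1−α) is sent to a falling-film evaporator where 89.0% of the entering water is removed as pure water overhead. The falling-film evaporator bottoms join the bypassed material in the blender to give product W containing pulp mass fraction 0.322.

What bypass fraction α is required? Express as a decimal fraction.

0.734

All 2971×0.266 = 790.29 kg/s of pulp reaches W, so W = 790.29/0.322 = 2454.3 kg/s and vapour = 516.7 kg/s.
The evaporator receives (1−α)·2971 of feed at 0.734 water and removes 0.890 of that water:
0.890×0.734×(1−α)×2971 = 516.7
(1−α) = 516.7/1940.8 = 0.2662;  α = 0.7338.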